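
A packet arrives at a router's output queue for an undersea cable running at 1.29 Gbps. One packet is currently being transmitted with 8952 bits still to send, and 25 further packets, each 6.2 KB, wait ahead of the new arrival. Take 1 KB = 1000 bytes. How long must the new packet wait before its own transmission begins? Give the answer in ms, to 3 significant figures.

Each queued packet: L/R = 49600/1290000000 = 0.0384496 ms.
25 queued → 0.96124 ms.
Plus remaining 8952 bits of current packet: 0.00693953 ms.
Queuing delay = 0.968 ms.

0.968 ms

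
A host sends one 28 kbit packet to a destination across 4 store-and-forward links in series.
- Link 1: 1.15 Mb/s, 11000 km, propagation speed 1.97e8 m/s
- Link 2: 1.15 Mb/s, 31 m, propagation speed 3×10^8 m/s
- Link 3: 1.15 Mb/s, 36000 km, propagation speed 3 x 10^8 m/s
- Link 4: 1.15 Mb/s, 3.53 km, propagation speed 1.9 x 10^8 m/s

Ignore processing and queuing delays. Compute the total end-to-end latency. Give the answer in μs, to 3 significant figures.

L = 28000 bits.
Transmission delay per hop = L/R = 28000/1150000 = 24347.8 μs; 4 hops → 97391.3 μs.
Propagation delays (d/s per hop): 55837.6, 0.103333, 120000, 18.5789 μs; sum = 175856 μs.
End-to-end = 273000 μs.

273000 μs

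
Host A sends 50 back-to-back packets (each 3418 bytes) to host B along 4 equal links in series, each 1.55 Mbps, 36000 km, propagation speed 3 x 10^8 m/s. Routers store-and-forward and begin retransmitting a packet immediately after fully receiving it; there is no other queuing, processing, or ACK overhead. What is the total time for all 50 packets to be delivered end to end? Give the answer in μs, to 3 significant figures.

1410000 μs

Per-hop transmission t_tx = L/R = 27344/1550000 = 17641.3 μs.
Per-hop propagation t_prop = 36000000/300000000 = 120000 μs.
Pipeline fill: first packet needs 4·t_tx to clear all hops; remaining 49 packets each add one t_tx.
Total = (4+50-1)·t_tx + 4·t_prop = 53·17641.3 + 4·120000 = 1410000 μs.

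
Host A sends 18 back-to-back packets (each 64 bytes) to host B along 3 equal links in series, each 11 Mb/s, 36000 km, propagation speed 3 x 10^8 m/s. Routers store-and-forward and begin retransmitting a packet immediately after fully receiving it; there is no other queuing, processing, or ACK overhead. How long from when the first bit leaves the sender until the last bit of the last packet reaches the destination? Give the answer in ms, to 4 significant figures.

360.9 ms

Per-hop transmission t_tx = L/R = 512/11000000 = 0.0465455 ms.
Per-hop propagation t_prop = 36000000/300000000 = 120 ms.
Pipeline fill: first packet needs 3·t_tx to clear all hops; remaining 17 packets each add one t_tx.
Total = (3+18-1)·t_tx + 3·t_prop = 20·0.0465455 + 3·120 = 360.9 ms.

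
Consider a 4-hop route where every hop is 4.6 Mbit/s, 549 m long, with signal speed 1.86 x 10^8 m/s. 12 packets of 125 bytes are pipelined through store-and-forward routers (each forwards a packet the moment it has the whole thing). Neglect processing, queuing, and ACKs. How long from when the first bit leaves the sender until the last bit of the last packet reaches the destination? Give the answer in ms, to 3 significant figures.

Per-hop transmission t_tx = L/R = 1000/4600000 = 0.217391 ms.
Per-hop propagation t_prop = 549/186000000 = 0.00295161 ms.
Pipeline fill: first packet needs 4·t_tx to clear all hops; remaining 11 packets each add one t_tx.
Total = (4+12-1)·t_tx + 4·t_prop = 15·0.217391 + 4·0.00295161 = 3.27 ms.

3.27 ms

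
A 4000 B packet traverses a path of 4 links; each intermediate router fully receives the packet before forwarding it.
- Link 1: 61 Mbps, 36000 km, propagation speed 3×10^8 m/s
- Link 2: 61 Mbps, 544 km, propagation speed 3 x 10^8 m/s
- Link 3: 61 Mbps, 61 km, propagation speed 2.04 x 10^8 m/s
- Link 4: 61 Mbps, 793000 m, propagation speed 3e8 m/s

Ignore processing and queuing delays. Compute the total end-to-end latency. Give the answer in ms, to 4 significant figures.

L = 4000 × 8 = 32000 bits.
Transmission delay per hop = L/R = 32000/61000000 = 0.52459 ms; 4 hops → 2.09836 ms.
Propagation delays (d/s per hop): 120, 1.81333, 0.29902, 2.64333 ms; sum = 124.756 ms.
End-to-end = 126.9 ms.

126.9 ms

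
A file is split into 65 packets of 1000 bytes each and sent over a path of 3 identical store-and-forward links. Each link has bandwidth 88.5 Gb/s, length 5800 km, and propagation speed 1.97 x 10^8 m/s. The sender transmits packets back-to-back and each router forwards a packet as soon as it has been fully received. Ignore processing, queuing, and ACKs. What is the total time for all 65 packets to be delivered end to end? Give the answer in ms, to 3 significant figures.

88.3 ms

Per-hop transmission t_tx = L/R = 8000/88500000000 = 9.03955e-05 ms.
Per-hop propagation t_prop = 5800000/197000000 = 29.4416 ms.
Pipeline fill: first packet needs 3·t_tx to clear all hops; remaining 64 packets each add one t_tx.
Total = (3+65-1)·t_tx + 3·t_prop = 67·9.03955e-05 + 3·29.4416 = 88.3 ms.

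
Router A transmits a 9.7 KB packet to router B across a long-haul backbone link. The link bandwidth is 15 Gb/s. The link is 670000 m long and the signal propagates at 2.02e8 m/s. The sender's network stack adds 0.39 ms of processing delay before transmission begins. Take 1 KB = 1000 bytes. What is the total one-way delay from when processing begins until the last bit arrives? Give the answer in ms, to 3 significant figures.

L = 77600 bits.
Transmission delay = L/R = 77600 / 15000000000 = 0.00517333 ms.
Propagation delay = d/s = 670000 m / 202000000 m/s = 3.31683 ms.
Plus processing delay 0.39 ms = 0.39 ms.
Total = 3.71 ms.

3.71 ms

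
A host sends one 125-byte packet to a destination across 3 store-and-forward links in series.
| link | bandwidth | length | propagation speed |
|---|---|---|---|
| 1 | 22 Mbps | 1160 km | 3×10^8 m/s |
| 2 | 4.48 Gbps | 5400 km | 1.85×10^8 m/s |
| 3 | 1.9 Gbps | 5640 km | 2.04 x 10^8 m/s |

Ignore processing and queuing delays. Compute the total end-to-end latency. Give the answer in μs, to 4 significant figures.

60750 μs

L = 125 × 8 = 1000 bits.
Transmission delays (L/R per hop): 45.4545, 0.223214, 0.526316 μs; sum = 46.2041 μs.
Propagation delays (d/s per hop): 3866.67, 29189.2, 27647.1 μs; sum = 60702.9 μs.
End-to-end = 60750 μs.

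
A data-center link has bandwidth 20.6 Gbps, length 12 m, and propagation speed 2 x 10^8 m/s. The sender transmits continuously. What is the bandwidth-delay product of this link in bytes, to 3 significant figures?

155 bytes

Propagation delay = 12 / 200000000 = 6e-08 s.
BDP = R × t_prop = 20600000000 × 6e-08 = 1236 bits.
In bytes: 1236/8 = 155 bytes.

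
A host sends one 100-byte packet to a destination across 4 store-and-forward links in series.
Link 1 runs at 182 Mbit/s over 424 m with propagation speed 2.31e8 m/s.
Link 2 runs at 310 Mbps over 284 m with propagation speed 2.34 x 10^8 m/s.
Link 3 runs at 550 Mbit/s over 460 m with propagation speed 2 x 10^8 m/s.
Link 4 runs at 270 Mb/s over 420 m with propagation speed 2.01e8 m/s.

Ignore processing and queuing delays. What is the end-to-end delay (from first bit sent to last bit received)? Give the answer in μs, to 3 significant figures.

L = 100 × 8 = 800 bits.
Transmission delays (L/R per hop): 4.3956, 2.58065, 1.45455, 2.96296 μs; sum = 11.3938 μs.
Propagation delays (d/s per hop): 1.8355, 1.21368, 2.3, 2.08955 μs; sum = 7.43873 μs.
End-to-end = 18.8 μs.

18.8 μs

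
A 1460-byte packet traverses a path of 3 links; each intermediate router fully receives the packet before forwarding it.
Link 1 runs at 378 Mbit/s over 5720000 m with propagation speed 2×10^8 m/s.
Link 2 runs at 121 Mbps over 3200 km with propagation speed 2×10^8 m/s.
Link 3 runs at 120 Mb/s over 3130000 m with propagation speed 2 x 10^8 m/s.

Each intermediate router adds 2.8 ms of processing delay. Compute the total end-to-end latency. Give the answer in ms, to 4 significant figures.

66.07 ms

L = 1460 × 8 = 11680 bits.
Transmission delays (L/R per hop): 0.0308995, 0.0965289, 0.0973333 ms; sum = 0.224762 ms.
Propagation delays (d/s per hop): 28.6, 16, 15.65 ms; sum = 60.25 ms.
Processing at 2 router(s): 2 × 2.8 ms = 5.6 ms.
End-to-end = 66.07 ms.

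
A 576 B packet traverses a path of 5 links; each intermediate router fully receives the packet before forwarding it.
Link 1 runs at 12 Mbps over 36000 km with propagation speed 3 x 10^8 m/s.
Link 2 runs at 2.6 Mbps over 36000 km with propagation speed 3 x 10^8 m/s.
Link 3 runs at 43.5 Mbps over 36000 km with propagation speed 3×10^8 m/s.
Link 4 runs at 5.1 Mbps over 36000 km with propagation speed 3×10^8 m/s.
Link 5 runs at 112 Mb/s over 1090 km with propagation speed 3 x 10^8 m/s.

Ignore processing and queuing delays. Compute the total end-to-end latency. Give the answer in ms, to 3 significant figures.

487 ms

L = 576 × 8 = 4608 bits.
Transmission delays (L/R per hop): 0.384, 1.77231, 0.105931, 0.903529, 0.0411429 ms; sum = 3.20691 ms.
Propagation delays (d/s per hop): 120, 120, 120, 120, 3.63333 ms; sum = 483.633 ms.
End-to-end = 487 ms.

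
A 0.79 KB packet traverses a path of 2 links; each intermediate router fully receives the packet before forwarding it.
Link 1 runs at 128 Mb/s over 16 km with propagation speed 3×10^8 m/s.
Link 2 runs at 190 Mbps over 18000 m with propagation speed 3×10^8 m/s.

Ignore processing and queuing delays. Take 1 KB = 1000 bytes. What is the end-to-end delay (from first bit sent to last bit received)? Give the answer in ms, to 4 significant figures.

0.1960 ms

L = 6320 bits.
Transmission delays (L/R per hop): 0.049375, 0.0332632 ms; sum = 0.0826382 ms.
Propagation delays (d/s per hop): 0.0533333, 0.06 ms; sum = 0.113333 ms.
End-to-end = 0.1960 ms.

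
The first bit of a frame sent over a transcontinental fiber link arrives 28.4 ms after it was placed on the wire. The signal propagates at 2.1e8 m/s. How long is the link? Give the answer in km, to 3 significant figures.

d = s × t_prop = 210000000 × 0.0284 = 5960 km.

5960 km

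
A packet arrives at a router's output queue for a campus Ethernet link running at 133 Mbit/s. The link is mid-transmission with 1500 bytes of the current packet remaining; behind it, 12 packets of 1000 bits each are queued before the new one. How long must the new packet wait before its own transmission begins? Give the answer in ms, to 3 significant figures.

0.180 ms

Each queued packet: L/R = 1000/133000000 = 0.0075188 ms.
12 queued → 0.0902256 ms.
Plus remaining 12000 bits of current packet: 0.0902256 ms.
Queuing delay = 0.180 ms.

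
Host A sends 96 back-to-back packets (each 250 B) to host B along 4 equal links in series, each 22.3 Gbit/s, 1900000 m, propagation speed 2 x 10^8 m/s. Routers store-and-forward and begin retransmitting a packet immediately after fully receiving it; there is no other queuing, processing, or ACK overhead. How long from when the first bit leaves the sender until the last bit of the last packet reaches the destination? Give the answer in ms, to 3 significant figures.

Per-hop transmission t_tx = L/R = 2000/22300000000 = 8.96861e-05 ms.
Per-hop propagation t_prop = 1900000/200000000 = 9.5 ms.
Pipeline fill: first packet needs 4·t_tx to clear all hops; remaining 95 packets each add one t_tx.
Total = (4+96-1)·t_tx + 4·t_prop = 99·8.96861e-05 + 4·9.5 = 38.0 ms.

38.0 ms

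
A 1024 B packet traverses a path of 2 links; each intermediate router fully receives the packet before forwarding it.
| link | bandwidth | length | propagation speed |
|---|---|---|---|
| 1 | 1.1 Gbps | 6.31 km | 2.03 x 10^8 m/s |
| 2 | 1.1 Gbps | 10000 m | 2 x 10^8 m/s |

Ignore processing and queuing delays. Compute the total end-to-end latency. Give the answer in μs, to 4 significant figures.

L = 1024 × 8 = 8192 bits.
Transmission delay per hop = L/R = 8192/1100000000 = 7.44727 μs; 2 hops → 14.8945 μs.
Propagation delays (d/s per hop): 31.0837, 50 μs; sum = 81.0837 μs.
End-to-end = 95.98 μs.

95.98 μs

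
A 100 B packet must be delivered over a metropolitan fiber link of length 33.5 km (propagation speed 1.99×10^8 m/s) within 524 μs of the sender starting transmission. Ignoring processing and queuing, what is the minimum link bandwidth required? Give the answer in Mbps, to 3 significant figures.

L = 800 bits.
Propagation delay = 33500 / 199000000 = 168.342 μs.
Transmission budget = 524 − 168.342 = 355.658 μs.
R ≥ L / t_tx = 800 bits / 0.000355658 s = 2.25 Mbps.

2.25 Mbps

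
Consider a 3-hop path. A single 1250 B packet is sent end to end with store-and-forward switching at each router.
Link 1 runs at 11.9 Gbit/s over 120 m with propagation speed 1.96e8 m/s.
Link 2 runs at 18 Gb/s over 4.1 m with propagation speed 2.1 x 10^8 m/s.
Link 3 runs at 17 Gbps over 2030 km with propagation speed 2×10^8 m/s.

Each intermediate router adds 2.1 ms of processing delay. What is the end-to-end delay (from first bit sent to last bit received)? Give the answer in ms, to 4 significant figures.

L = 1250 × 8 = 10000 bits.
Transmission delays (L/R per hop): 0.000840336, 0.000555556, 0.000588235 ms; sum = 0.00198413 ms.
Propagation delays (d/s per hop): 0.000612245, 1.95238e-05, 10.15 ms; sum = 10.1506 ms.
Processing at 2 router(s): 2 × 2.1 ms = 4.2 ms.
End-to-end = 14.35 ms.

14.35 ms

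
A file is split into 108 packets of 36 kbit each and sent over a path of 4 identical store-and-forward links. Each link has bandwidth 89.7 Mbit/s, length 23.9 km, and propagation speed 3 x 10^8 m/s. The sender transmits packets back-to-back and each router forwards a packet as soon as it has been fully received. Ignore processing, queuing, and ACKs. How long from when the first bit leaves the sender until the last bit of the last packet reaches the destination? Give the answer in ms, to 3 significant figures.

44.9 ms

Per-hop transmission t_tx = L/R = 36000/89700000 = 0.401338 ms.
Per-hop propagation t_prop = 23900/300000000 = 0.0796667 ms.
Pipeline fill: first packet needs 4·t_tx to clear all hops; remaining 107 packets each add one t_tx.
Total = (4+108-1)·t_tx + 4·t_prop = 111·0.401338 + 4·0.0796667 = 44.9 ms.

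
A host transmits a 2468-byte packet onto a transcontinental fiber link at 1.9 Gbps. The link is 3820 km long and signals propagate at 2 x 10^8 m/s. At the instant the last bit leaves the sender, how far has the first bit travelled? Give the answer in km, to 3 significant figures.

2.08 km

t_tx = L/R = 19744/1900000000 = 1.03916e-05 s.
Distance = s × t_tx = 200000000 × 1.03916e-05 = 2.08 km.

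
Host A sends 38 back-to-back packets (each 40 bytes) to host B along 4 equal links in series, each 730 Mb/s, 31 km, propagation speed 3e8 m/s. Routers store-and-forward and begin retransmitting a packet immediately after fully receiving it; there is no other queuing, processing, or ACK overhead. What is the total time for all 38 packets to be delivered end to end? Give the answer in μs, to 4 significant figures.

431.3 μs

Per-hop transmission t_tx = L/R = 320/730000000 = 0.438356 μs.
Per-hop propagation t_prop = 31000/300000000 = 103.333 μs.
Pipeline fill: first packet needs 4·t_tx to clear all hops; remaining 37 packets each add one t_tx.
Total = (4+38-1)·t_tx + 4·t_prop = 41·0.438356 + 4·103.333 = 431.3 μs.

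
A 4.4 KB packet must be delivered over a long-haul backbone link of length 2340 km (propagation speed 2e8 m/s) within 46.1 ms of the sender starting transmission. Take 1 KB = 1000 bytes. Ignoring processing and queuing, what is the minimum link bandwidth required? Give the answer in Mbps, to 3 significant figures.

1.02 Mbps

L = 35200 bits.
Propagation delay = 2340000 / 200000000 = 11.7 ms.
Transmission budget = 46.1 − 11.7 = 34.4 ms.
R ≥ L / t_tx = 35200 bits / 0.0344 s = 1.02 Mbps.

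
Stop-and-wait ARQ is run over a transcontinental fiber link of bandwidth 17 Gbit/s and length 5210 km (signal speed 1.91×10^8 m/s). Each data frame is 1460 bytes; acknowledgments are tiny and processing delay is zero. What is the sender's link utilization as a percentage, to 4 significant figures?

t_tx = L/R = 11680/17000000000 = 6.87059e-07 s.
t_prop = 5210000/191000000 = 0.0272775 s; RTT = 0.054555 s.
Cycle = t_tx + RTT = 0.0545557 s.
Utilization = t_tx / cycle = 6.87059e-07/0.0545557 = 0.001259 %.

0.001259 %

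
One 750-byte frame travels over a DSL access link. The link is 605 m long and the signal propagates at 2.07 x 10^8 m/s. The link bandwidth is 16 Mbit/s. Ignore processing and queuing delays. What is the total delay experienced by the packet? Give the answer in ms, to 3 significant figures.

L = 750 × 8 = 6000 bits.
Transmission delay = L/R = 6000 / 16000000 = 0.375 ms.
Propagation delay = d/s = 605 m / 2.07e+08 m/s = 0.00292271 ms.
Total = 0.378 ms.

0.378 ms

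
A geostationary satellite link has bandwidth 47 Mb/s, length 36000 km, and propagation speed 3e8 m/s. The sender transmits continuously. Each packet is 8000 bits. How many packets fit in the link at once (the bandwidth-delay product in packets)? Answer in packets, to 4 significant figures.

705.0 packets

Propagation delay = 36000000 / 300000000 = 0.12 s.
BDP = R × t_prop = 47000000 × 0.12 = 5640000 bits.
In packets of 8000 bits: 705.0 packets.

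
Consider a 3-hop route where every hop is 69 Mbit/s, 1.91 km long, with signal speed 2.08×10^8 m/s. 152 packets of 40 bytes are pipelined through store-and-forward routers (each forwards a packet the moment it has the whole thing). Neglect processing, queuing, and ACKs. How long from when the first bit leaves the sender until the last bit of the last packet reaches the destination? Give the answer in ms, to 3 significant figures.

Per-hop transmission t_tx = L/R = 320/69000000 = 0.00463768 ms.
Per-hop propagation t_prop = 1910/208000000 = 0.00918269 ms.
Pipeline fill: first packet needs 3·t_tx to clear all hops; remaining 151 packets each add one t_tx.
Total = (3+152-1)·t_tx + 3·t_prop = 154·0.00463768 + 3·0.00918269 = 0.742 ms.

0.742 ms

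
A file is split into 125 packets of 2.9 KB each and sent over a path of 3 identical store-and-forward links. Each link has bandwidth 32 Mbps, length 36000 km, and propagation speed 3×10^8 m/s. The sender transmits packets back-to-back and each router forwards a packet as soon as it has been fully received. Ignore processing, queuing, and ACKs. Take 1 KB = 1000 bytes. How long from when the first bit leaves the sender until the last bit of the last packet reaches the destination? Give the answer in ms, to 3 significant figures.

Per-hop transmission t_tx = L/R = 23200/32000000 = 0.725 ms.
Per-hop propagation t_prop = 36000000/300000000 = 120 ms.
Pipeline fill: first packet needs 3·t_tx to clear all hops; remaining 124 packets each add one t_tx.
Total = (3+125-1)·t_tx + 3·t_prop = 127·0.725 + 3·120 = 452 ms.

452 ms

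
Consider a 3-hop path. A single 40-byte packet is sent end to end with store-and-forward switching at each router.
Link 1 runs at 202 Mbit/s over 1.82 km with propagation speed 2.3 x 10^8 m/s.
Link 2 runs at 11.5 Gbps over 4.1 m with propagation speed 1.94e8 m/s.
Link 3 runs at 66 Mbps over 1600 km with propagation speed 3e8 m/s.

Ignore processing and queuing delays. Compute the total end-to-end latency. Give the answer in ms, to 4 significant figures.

5.348 ms

L = 40 × 8 = 320 bits.
Transmission delays (L/R per hop): 0.00158416, 2.78261e-05, 0.00484848 ms; sum = 0.00646047 ms.
Propagation delays (d/s per hop): 0.00791304, 2.1134e-05, 5.33333 ms; sum = 5.34127 ms.
End-to-end = 5.348 ms.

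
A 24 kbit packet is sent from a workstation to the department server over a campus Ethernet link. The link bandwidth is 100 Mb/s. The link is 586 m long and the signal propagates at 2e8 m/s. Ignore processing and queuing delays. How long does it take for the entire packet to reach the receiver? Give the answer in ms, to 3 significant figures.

0.243 ms

L = 24000 bits.
Transmission delay = L/R = 24000 / 100000000 = 0.24 ms.
Propagation delay = d/s = 586 m / 200000000 m/s = 0.00293 ms.
Total = 0.243 ms.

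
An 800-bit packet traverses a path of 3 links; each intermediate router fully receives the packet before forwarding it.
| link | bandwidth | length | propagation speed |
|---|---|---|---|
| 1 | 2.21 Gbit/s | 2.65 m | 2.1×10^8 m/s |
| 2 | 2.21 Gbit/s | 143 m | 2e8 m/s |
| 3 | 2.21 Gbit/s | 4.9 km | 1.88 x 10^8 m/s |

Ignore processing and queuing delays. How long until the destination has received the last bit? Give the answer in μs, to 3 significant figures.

Transmission delay per hop = L/R = 800/2210000000 = 0.361991 μs; 3 hops → 1.08597 μs.
Propagation delays (d/s per hop): 0.012619, 0.715, 26.0638 μs; sum = 26.7914 μs.
End-to-end = 27.9 μs.

27.9 μs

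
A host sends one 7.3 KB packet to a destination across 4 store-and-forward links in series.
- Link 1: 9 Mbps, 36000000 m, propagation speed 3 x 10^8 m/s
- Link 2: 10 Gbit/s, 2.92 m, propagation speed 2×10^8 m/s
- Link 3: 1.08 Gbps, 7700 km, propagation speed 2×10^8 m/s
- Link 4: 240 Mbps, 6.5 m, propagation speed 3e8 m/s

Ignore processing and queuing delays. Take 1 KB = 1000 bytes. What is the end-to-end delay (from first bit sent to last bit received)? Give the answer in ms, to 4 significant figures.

165.3 ms

L = 58400 bits.
Transmission delays (L/R per hop): 6.48889, 0.00584, 0.0540741, 0.243333 ms; sum = 6.79214 ms.
Propagation delays (d/s per hop): 120, 1.46e-05, 38.5, 2.16667e-05 ms; sum = 158.5 ms.
End-to-end = 165.3 ms.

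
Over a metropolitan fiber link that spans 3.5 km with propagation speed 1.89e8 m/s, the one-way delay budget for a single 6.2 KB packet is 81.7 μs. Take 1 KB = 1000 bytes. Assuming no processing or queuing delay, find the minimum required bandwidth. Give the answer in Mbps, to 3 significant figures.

785 Mbps

L = 49600 bits.
Propagation delay = 3500 / 189000000 = 18.5185 μs.
Transmission budget = 81.7 − 18.5185 = 63.1815 μs.
R ≥ L / t_tx = 49600 bits / 6.31815e-05 s = 785 Mbps.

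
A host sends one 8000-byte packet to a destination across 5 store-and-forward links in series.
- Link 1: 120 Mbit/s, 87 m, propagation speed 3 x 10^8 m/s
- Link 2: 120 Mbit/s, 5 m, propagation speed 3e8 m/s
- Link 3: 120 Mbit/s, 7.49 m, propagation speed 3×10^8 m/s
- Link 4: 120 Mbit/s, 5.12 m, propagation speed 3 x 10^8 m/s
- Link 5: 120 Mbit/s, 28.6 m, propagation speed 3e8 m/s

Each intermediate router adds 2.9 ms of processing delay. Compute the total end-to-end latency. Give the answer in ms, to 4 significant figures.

L = 8000 × 8 = 64000 bits.
Transmission delay per hop = L/R = 64000/120000000 = 0.533333 ms; 5 hops → 2.66667 ms.
Propagation delays (d/s per hop): 0.00029, 1.66667e-05, 2.49667e-05, 1.70667e-05, 9.53333e-05 ms; sum = 0.000444033 ms.
Processing at 4 router(s): 4 × 2.9 ms = 11.6 ms.
End-to-end = 14.27 ms.

14.27 ms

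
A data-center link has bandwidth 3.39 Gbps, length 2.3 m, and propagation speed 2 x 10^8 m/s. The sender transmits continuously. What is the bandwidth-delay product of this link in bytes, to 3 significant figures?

Propagation delay = 2.3 / 200000000 = 1.15e-08 s.
BDP = R × t_prop = 3390000000 × 1.15e-08 = 38.985 bits.
In bytes: 38.985/8 = 4.87 bytes.

4.87 bytes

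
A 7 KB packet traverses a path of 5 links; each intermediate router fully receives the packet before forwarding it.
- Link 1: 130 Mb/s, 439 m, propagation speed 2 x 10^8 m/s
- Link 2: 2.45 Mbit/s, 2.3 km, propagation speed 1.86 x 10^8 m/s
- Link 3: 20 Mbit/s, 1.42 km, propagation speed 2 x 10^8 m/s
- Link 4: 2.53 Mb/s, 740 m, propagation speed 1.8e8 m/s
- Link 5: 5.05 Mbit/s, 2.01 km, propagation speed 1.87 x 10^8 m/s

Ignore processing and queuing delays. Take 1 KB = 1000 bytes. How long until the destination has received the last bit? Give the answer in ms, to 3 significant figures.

59.3 ms

L = 56000 bits.
Transmission delays (L/R per hop): 0.430769, 22.8571, 2.8, 22.1344, 11.0891 ms; sum = 59.3114 ms.
Propagation delays (d/s per hop): 0.002195, 0.0123656, 0.0071, 0.00411111, 0.0107487 ms; sum = 0.0365204 ms.
End-to-end = 59.3 ms.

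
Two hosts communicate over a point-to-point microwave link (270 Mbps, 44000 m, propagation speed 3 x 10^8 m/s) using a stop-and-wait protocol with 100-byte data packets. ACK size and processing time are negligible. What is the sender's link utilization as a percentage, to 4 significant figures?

t_tx = L/R = 800/270000000 = 2.96296e-06 s.
t_prop = 44000/300000000 = 0.000146667 s; RTT = 0.000293333 s.
Cycle = t_tx + RTT = 0.000296296 s.
Utilization = t_tx / cycle = 2.96296e-06/0.000296296 = 1.000 %.

1.000 %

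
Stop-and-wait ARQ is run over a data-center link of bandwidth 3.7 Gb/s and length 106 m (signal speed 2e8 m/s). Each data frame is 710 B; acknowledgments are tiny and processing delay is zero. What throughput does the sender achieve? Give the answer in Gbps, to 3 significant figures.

t_tx = L/R = 5680/3700000000 = 1.53514e-06 s.
t_prop = 106/200000000 = 5.3e-07 s; RTT = 1.06e-06 s.
Cycle = t_tx + RTT = 2.59514e-06 s.
Throughput = L / cycle = 5680 / 2.59514e-06 = 2.19 Gbps.

2.19 Gbps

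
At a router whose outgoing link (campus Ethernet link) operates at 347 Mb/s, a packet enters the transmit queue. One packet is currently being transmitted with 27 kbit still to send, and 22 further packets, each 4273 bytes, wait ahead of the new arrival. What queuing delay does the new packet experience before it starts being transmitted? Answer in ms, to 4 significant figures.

Each queued packet: L/R = 34184/347000000 = 0.098513 ms.
22 queued → 2.16729 ms.
Plus remaining 27000 bits of current packet: 0.0778098 ms.
Queuing delay = 2.245 ms.

2.245 ms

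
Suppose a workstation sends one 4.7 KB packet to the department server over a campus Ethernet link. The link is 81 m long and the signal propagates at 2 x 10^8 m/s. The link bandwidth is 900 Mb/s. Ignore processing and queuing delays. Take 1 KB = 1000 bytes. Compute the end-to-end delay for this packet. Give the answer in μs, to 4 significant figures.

42.18 μs

L = 37600 bits.
Transmission delay = L/R = 37600 / 900000000 = 41.7778 μs.
Propagation delay = d/s = 81 m / 200000000 m/s = 0.405 μs.
Total = 42.18 μs.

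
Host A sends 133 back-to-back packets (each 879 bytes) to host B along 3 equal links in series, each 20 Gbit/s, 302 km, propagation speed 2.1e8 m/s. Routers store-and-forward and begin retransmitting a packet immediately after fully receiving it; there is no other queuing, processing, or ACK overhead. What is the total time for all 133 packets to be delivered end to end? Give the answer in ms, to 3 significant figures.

Per-hop transmission t_tx = L/R = 7032/20000000000 = 0.0003516 ms.
Per-hop propagation t_prop = 302000/210000000 = 1.4381 ms.
Pipeline fill: first packet needs 3·t_tx to clear all hops; remaining 132 packets each add one t_tx.
Total = (3+133-1)·t_tx + 3·t_prop = 135·0.0003516 + 3·1.4381 = 4.36 ms.

4.36 ms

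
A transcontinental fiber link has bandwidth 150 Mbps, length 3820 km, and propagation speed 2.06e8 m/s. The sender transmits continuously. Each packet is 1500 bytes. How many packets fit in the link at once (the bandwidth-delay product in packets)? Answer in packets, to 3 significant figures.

Propagation delay = 3820000 / 206000000 = 0.0185437 s.
BDP = R × t_prop = 150000000 × 0.0185437 = 2781550 bits.
In packets of 12000 bits: 232 packets.

232 packets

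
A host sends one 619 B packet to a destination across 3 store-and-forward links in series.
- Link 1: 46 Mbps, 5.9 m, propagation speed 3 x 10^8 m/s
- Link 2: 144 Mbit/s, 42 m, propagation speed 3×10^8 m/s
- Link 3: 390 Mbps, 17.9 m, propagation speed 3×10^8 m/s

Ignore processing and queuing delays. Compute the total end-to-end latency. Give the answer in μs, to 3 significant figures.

155 μs

L = 619 × 8 = 4952 bits.
Transmission delays (L/R per hop): 107.652, 34.3889, 12.6974 μs; sum = 154.738 μs.
Propagation delays (d/s per hop): 0.0196667, 0.14, 0.0596667 μs; sum = 0.219333 μs.
End-to-end = 155 μs.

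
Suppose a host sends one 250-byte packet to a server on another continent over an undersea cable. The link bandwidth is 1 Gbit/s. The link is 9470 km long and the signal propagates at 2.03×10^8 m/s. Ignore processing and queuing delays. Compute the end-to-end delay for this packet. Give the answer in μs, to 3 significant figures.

L = 250 × 8 = 2000 bits.
Transmission delay = L/R = 2000 / 1000000000 = 2 μs.
Propagation delay = d/s = 9470000 m / 2.03e+08 m/s = 46650.2 μs.
Total = 46700 μs.

46700 μs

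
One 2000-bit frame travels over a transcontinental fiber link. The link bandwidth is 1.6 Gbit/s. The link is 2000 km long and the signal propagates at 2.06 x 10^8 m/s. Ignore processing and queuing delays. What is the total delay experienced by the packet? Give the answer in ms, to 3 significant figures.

9.71 ms

Transmission delay = L/R = 2000 / 1600000000 = 0.00125 ms.
Propagation delay = d/s = 2000000 m / 206000000 m/s = 9.70874 ms.
Total = 9.71 ms.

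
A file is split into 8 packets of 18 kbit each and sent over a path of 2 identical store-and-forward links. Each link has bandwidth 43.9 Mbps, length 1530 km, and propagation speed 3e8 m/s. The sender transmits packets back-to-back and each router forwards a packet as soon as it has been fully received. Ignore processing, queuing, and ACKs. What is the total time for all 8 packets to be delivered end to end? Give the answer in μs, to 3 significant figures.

Per-hop transmission t_tx = L/R = 18000/43900000 = 410.023 μs.
Per-hop propagation t_prop = 1530000/300000000 = 5100 μs.
Pipeline fill: first packet needs 2·t_tx to clear all hops; remaining 7 packets each add one t_tx.
Total = (2+8-1)·t_tx + 2·t_prop = 9·410.023 + 2·5100 = 13900 μs.

13900 μs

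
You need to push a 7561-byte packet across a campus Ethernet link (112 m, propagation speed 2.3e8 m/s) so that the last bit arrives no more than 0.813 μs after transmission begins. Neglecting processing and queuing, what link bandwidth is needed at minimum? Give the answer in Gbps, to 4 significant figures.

185.5 Gbps

L = 60488 bits.
Propagation delay = 112 / 2.3e+08 = 0.486957 μs.
Transmission budget = 0.813 − 0.486957 = 0.326043 μs.
R ≥ L / t_tx = 60488 bits / 3.26043e-07 s = 185.5 Gbps.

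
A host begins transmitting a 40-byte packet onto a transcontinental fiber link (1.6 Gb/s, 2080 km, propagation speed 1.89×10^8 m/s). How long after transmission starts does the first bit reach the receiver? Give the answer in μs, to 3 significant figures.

11000 μs

First bit experiences only propagation delay: d/s = 2080000/189000000 = 11000 μs.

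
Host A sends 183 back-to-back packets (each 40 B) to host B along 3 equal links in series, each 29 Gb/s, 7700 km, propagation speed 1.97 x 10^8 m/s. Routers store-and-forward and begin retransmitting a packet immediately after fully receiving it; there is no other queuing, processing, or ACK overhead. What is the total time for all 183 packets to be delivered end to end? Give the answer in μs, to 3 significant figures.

Per-hop transmission t_tx = L/R = 320/29000000000 = 0.0110345 μs.
Per-hop propagation t_prop = 7700000/197000000 = 39086.3 μs.
Pipeline fill: first packet needs 3·t_tx to clear all hops; remaining 182 packets each add one t_tx.
Total = (3+183-1)·t_tx + 3·t_prop = 185·0.0110345 + 3·39086.3 = 117000 μs.

117000 μs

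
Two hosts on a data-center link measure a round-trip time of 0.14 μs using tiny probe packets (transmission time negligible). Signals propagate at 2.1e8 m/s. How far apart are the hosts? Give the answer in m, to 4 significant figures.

14.70 m

One-way propagation = RTT/2 = 0.07 μs.
d = s × t = 210000000 × 7e-08 = 14.70 m.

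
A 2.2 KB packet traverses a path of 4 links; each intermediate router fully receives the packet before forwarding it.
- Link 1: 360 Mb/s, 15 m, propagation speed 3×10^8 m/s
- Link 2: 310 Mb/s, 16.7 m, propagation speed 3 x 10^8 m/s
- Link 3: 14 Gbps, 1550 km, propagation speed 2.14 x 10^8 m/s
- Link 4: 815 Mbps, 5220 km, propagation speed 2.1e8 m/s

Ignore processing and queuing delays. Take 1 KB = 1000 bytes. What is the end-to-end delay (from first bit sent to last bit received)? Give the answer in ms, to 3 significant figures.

L = 17600 bits.
Transmission delays (L/R per hop): 0.0488889, 0.0567742, 0.00125714, 0.0215951 ms; sum = 0.128515 ms.
Propagation delays (d/s per hop): 5e-05, 5.56667e-05, 7.24299, 24.8571 ms; sum = 32.1002 ms.
End-to-end = 32.2 ms.

32.2 ms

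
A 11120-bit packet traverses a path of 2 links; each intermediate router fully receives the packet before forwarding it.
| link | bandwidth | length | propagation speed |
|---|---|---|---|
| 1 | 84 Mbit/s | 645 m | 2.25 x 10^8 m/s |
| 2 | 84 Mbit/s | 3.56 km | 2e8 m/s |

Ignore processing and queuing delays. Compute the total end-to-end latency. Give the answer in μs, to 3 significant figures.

Transmission delay per hop = L/R = 11120/84000000 = 132.381 μs; 2 hops → 264.762 μs.
Propagation delays (d/s per hop): 2.86667, 17.8 μs; sum = 20.6667 μs.
End-to-end = 285 μs.

285 μs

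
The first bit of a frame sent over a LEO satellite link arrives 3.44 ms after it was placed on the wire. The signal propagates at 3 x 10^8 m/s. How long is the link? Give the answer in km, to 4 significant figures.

1032 km

d = s × t_prop = 300000000 × 0.00344 = 1032 km.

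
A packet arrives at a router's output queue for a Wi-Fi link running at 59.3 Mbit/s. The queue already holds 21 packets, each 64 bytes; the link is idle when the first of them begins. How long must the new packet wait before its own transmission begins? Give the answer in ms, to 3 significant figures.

Each queued packet: L/R = 512/59300000 = 0.00863406 ms.
21 queued → 0.181315 ms.
Queuing delay = 0.181 ms.

0.181 ms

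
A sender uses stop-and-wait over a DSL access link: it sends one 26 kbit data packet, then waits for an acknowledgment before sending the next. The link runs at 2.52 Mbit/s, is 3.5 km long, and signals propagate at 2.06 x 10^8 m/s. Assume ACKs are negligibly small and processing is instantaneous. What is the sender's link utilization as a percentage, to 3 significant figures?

99.7 %

t_tx = L/R = 26000/2520000 = 0.0103175 s.
t_prop = 3500/206000000 = 1.69903e-05 s; RTT = 3.39806e-05 s.
Cycle = t_tx + RTT = 0.0103514 s.
Utilization = t_tx / cycle = 0.0103175/0.0103514 = 99.7 %.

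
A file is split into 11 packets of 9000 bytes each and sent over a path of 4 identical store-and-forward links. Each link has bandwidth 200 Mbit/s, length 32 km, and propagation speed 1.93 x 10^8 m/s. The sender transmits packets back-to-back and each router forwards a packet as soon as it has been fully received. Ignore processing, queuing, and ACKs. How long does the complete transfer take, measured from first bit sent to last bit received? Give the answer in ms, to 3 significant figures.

Per-hop transmission t_tx = L/R = 72000/200000000 = 0.36 ms.
Per-hop propagation t_prop = 32000/193000000 = 0.165803 ms.
Pipeline fill: first packet needs 4·t_tx to clear all hops; remaining 10 packets each add one t_tx.
Total = (4+11-1)·t_tx + 4·t_prop = 14·0.36 + 4·0.165803 = 5.70 ms.

5.70 ms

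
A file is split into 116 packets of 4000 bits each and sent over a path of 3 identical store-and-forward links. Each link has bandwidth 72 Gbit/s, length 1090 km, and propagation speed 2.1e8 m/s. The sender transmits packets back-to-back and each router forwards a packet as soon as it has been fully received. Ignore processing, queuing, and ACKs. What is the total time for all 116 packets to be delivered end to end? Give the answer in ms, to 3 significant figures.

15.6 ms

Per-hop transmission t_tx = L/R = 4000/72000000000 = 5.55556e-05 ms.
Per-hop propagation t_prop = 1090000/210000000 = 5.19048 ms.
Pipeline fill: first packet needs 3·t_tx to clear all hops; remaining 115 packets each add one t_tx.
Total = (3+116-1)·t_tx + 3·t_prop = 118·5.55556e-05 + 3·5.19048 = 15.6 ms.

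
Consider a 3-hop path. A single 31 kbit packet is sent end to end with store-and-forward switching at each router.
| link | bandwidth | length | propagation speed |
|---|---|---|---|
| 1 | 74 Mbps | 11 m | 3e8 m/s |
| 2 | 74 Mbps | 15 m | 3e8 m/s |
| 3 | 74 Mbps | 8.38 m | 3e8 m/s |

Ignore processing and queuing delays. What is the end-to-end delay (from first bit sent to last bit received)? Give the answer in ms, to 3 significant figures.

1.26 ms

L = 31000 bits.
Transmission delay per hop = L/R = 31000/74000000 = 0.418919 ms; 3 hops → 1.25676 ms.
Propagation delays (d/s per hop): 3.66667e-05, 5e-05, 2.79333e-05 ms; sum = 0.0001146 ms.
End-to-end = 1.26 ms.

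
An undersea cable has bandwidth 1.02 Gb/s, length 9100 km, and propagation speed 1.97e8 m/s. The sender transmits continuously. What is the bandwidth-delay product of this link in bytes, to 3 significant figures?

5890000 bytes

Propagation delay = 9100000 / 197000000 = 0.0461929 s.
BDP = R × t_prop = 1020000000 × 0.0461929 = 47116800 bits.
In bytes: 47116800/8 = 5890000 bytes.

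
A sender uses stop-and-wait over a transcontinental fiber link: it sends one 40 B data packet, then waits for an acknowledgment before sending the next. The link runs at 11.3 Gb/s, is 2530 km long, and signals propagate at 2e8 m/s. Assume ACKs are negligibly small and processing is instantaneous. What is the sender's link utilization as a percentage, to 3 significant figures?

0.000112 %

t_tx = L/R = 320/11300000000 = 2.83186e-08 s.
t_prop = 2530000/200000000 = 0.01265 s; RTT = 0.0253 s.
Cycle = t_tx + RTT = 0.0253 s.
Utilization = t_tx / cycle = 2.83186e-08/0.0253 = 0.000112 %.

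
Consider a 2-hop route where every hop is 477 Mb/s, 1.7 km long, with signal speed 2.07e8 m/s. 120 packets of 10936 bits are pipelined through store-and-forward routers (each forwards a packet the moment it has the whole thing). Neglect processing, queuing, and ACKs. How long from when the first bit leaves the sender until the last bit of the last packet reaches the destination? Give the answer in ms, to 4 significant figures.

Per-hop transmission t_tx = L/R = 10936/477000000 = 0.0229266 ms.
Per-hop propagation t_prop = 1700/2.07e+08 = 0.00821256 ms.
Pipeline fill: first packet needs 2·t_tx to clear all hops; remaining 119 packets each add one t_tx.
Total = (2+120-1)·t_tx + 2·t_prop = 121·0.0229266 + 2·0.00821256 = 2.791 ms.

2.791 ms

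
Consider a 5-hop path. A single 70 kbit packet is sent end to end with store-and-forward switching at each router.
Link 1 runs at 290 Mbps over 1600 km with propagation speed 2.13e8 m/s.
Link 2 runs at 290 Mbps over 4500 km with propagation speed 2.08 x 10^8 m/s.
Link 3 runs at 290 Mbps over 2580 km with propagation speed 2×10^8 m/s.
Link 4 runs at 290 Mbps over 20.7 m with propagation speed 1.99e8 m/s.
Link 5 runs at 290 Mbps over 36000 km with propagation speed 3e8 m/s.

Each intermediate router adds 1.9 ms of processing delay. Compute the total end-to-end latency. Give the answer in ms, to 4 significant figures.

170.9 ms

L = 70000 bits.
Transmission delay per hop = L/R = 70000/290000000 = 0.241379 ms; 5 hops → 1.2069 ms.
Propagation delays (d/s per hop): 7.51174, 21.6346, 12.9, 0.00010402, 120 ms; sum = 162.046 ms.
Processing at 4 router(s): 4 × 1.9 ms = 7.6 ms.
End-to-end = 170.9 ms.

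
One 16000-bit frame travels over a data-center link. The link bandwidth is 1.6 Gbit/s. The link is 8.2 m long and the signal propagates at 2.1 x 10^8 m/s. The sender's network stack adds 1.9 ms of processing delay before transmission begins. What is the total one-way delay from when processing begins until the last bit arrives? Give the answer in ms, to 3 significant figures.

1.91 ms

Transmission delay = L/R = 16000 / 1600000000 = 0.01 ms.
Propagation delay = d/s = 8.2 m / 210000000 m/s = 3.90476e-05 ms.
Plus processing delay 1.9 ms = 1.9 ms.
Total = 1.91 ms.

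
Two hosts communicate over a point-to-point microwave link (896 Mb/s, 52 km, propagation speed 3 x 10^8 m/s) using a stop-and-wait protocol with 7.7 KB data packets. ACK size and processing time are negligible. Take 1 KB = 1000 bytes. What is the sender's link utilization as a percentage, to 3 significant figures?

16.5 %

t_tx = L/R = 61600/896000000 = 6.875e-05 s.
t_prop = 52000/300000000 = 0.000173333 s; RTT = 0.000346667 s.
Cycle = t_tx + RTT = 0.000415417 s.
Utilization = t_tx / cycle = 6.875e-05/0.000415417 = 16.5 %.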